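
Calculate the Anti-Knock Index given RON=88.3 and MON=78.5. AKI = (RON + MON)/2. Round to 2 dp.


AKI = (RON + MON) / 2
AKI = (88.3 + 78.5) / 2
AKI = 166.8 / 2 = 83.40


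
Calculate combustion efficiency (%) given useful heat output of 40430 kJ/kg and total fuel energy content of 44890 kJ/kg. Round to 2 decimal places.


Efficiency = (Q_useful / Q_fuel) * 100
Efficiency = (40430 / 44890) * 100
Efficiency = 0.9006 * 100 = 90.06%


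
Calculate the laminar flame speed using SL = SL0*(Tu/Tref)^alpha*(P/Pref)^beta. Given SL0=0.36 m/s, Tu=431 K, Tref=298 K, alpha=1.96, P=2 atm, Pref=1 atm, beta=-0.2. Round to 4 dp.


SL = SL0 * (Tu/Tref)^alpha * (P/Pref)^beta
T ratio = 431/298 = 1.44630872
(T ratio)^alpha = 1.44630872^1.96 = 2.061159
(P/Pref)^beta = 2^(-0.2) = 0.870551
SL = 0.36 * 2.061159 * 0.870551 = 0.6460 m/s


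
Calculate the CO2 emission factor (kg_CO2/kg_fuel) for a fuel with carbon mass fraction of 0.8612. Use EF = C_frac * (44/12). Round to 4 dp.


EF = C_frac * (M_CO2 / M_C)
EF = 0.8612 * (44/12)
EF = 0.8612 * 3.666667 = 3.1577 kg_CO2/kg_fuel


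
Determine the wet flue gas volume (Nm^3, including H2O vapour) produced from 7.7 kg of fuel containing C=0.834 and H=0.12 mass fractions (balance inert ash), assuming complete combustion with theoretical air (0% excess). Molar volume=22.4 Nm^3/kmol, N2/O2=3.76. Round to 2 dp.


Per kg fuel: CO2 = (C/12 kmol)*22.4 = (0.834/12)*22.4 = 1.55680 Nm^3
Per kg fuel: H2O = (H/2 kmol)*22.4 = (0.12/2)*22.4 = 1.34400 Nm^3
O2 needed per kg fuel = C/12 + H/4 = 0.834/12 + 0.12/4 = 0.09950000 kmol
Per kg fuel: N2 = O2*3.76*22.4 = 0.09950000*3.76*22.4 = 8.38029 Nm^3
Total per kg = 1.55680 + 1.34400 + 8.38029 = 11.28109 Nm^3
Total = 11.28109 * 7.7 = 86.86 Nm^3


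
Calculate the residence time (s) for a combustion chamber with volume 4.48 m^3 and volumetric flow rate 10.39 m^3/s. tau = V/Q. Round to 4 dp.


tau = V / Q_flow
tau = 4.48 / 10.39 = 0.4312 s


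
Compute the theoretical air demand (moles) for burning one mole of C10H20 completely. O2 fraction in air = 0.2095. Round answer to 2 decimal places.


Balanced combustion: C10H20 + 15 O2 -> 10 CO2 + 10 H2O
O2 needed = C + H/4 = 10 + 20/4 = 15.00 moles
Air moles = O2 / 0.2095 = 15.00 / 0.2095 = 71.60 moles air


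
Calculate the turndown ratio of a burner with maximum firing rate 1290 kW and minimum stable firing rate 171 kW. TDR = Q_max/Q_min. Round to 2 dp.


TDR = Q_max / Q_min
TDR = 1290 / 171 = 7.54


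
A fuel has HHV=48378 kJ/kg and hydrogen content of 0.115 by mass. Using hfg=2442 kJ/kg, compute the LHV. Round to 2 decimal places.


LHV = HHV - hfg * 9 * H
Water correction = 2442 * 9 * 0.115 = 2527.470 kJ/kg
LHV = 48378 - 2527.470 = 45850.53 kJ/kg


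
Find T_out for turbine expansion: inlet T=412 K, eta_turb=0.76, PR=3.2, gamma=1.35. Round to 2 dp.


T_out = T_in * (1 - eta * (1 - PR^(-(gamma-1)/gamma)))
Exponent = -(1.35-1)/1.35 = -0.25925926
PR^exp = 3.2^(-0.25925926) = 0.73966521
Factor = 1 - 0.76*(1 - 0.73966521) = 0.80214556
T_out = 412 * 0.80214556 = 330.48 K


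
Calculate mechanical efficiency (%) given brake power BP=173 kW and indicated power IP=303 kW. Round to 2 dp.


eta_mech = (BP / IP) * 100
Ratio = 173 / 303 = 0.5710
eta_mech = 0.5710 * 100 = 57.10%


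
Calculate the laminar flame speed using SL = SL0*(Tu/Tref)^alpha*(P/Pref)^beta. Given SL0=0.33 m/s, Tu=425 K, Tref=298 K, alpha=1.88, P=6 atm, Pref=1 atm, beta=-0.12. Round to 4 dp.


SL = SL0 * (Tu/Tref)^alpha * (P/Pref)^beta
T ratio = 425/298 = 1.42617450
(T ratio)^alpha = 1.42617450^1.88 = 1.949147
(P/Pref)^beta = 6^(-0.12) = 0.806532
SL = 0.33 * 1.949147 * 0.806532 = 0.5188 m/s


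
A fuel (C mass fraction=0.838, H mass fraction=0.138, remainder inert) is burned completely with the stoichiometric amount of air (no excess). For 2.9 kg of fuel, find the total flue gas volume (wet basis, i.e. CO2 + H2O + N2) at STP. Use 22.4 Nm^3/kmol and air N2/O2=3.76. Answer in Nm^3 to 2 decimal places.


Per kg fuel: CO2 = (C/12 kmol)*22.4 = (0.838/12)*22.4 = 1.56427 Nm^3
Per kg fuel: H2O = (H/2 kmol)*22.4 = (0.138/2)*22.4 = 1.54560 Nm^3
O2 needed per kg fuel = C/12 + H/4 = 0.838/12 + 0.138/4 = 0.10433333 kmol
Per kg fuel: N2 = O2*3.76*22.4 = 0.10433333*3.76*22.4 = 8.78737 Nm^3
Total per kg = 1.56427 + 1.54560 + 8.78737 = 11.89724 Nm^3
Total = 11.89724 * 2.9 = 34.50 Nm^3


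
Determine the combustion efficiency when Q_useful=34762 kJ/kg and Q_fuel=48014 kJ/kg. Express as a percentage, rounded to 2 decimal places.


Efficiency = (Q_useful / Q_fuel) * 100
Efficiency = (34762 / 48014) * 100
Efficiency = 0.7240 * 100 = 72.40%


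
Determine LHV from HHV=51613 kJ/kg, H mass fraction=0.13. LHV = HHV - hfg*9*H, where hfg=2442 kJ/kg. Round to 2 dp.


LHV = HHV - hfg * 9 * H
Water correction = 2442 * 9 * 0.13 = 2857.140 kJ/kg
LHV = 51613 - 2857.140 = 48755.86 kJ/kg


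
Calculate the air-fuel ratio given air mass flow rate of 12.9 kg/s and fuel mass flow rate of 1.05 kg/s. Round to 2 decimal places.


AFR = m_air / m_fuel
AFR = 12.9 / 1.05 = 12.29


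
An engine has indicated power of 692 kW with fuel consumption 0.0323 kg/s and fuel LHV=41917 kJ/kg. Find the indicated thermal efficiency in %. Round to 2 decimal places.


eta_ith = (IP / (mf * LHV)) * 100
Denominator = 0.0323 * 41917 = 1353.9191 kW
eta_ith = (692 / 1353.9191) * 100 = 51.11%


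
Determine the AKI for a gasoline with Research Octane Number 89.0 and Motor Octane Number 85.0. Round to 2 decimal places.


AKI = (RON + MON) / 2
AKI = (89.0 + 85.0) / 2
AKI = 174.0 / 2 = 87.00


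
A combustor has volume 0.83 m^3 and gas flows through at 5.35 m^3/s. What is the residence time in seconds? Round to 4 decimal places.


tau = V / Q_flow
tau = 0.83 / 5.35 = 0.1551 s


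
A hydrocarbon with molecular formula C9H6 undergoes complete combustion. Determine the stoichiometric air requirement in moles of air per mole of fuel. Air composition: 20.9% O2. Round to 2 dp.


Balanced combustion: C9H6 + 10.5 O2 -> 9 CO2 + 3 H2O
O2 needed = C + H/4 = 9 + 6/4 = 10.50 moles
Air moles = O2 / 0.209 = 10.50 / 0.209 = 50.24 moles air


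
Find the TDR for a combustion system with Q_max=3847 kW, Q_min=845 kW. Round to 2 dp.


TDR = Q_max / Q_min
TDR = 3847 / 845 = 4.55


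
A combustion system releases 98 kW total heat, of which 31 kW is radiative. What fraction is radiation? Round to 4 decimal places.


f_rad = Q_rad / Q_total
f_rad = 31 / 98 = 0.3163


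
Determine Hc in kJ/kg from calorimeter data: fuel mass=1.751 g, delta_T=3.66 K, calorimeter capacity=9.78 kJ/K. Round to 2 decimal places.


Hc = C_cal * delta_T / m_fuel
Q_released = 9.78 * 3.66 = 35.7948 kJ
m_fuel = 1.751 g = 1.751/1000 kg = 0.001751 kg
Hc = 35.7948 / 0.001751 = 20442.49 kJ/kg


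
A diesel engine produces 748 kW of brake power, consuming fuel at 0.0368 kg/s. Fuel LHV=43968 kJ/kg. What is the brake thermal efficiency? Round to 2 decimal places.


eta_BTE = (BP / (mf * LHV)) * 100
Denominator = 0.0368 * 43968 = 1618.0224 kW
eta_BTE = (748 / 1618.0224) * 100 = 46.23%


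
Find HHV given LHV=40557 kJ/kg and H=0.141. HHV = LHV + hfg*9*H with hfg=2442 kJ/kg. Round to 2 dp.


HHV = LHV + hfg * 9 * H
Water addition = 2442 * 9 * 0.141 = 3098.898 kJ/kg
HHV = 40557 + 3098.898 = 43655.90 kJ/kg


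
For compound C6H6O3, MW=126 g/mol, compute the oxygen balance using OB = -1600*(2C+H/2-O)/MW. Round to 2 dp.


OB = -1600 * (2C + H/2 - O) / MW
Inner = 2*6 + 6/2 - 3 = 12.00
OB = -1600 * 12.00 / 126 = -152.38%


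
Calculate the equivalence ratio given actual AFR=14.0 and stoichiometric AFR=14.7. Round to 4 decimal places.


phi = AFR_stoich / AFR_actual
phi = 14.7 / 14.0 = 1.0500


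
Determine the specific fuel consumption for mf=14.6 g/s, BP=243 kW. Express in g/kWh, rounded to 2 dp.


SFC = (mf / BP) * 3600
Rate = 14.6 / 243 = 0.060082 g/(s*kW)
SFC = 0.060082 * 3600 = 216.30 g/kWh


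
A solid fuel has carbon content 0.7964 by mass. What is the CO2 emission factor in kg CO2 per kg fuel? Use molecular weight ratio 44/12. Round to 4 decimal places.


EF = C_frac * (M_CO2 / M_C)
EF = 0.7964 * (44/12)
EF = 0.7964 * 3.666667 = 2.9201 kg_CO2/kg_fuel


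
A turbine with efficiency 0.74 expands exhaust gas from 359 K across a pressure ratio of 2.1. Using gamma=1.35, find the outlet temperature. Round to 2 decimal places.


T_out = T_in * (1 - eta * (1 - PR^(-(gamma-1)/gamma)))
Exponent = -(1.35-1)/1.35 = -0.25925926
PR^exp = 2.1^(-0.25925926) = 0.82501466
Factor = 1 - 0.74*(1 - 0.82501466) = 0.87051085
T_out = 359 * 0.87051085 = 312.51 K


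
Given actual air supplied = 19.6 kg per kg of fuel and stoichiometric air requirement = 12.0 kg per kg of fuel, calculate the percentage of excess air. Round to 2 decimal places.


Excess air = actual - stoichiometric = 19.6 - 12.0 = 7.60 kg/kg fuel
Excess air % = (excess / stoich) * 100 = (7.60 / 12.0) * 100 = 63.33%


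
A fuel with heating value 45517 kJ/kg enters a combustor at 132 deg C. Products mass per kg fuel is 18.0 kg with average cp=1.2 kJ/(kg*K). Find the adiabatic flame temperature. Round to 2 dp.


T_ad = T_in + Hc / (m_p * cp)
Denominator = 18.0 * 1.2 = 21.6000
Temperature rise = 45517 / 21.6000 = 2107.27 K
T_ad = 132 + 2107.27 = 2239.27 deg C


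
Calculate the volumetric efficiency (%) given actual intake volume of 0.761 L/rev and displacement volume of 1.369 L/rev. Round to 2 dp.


eta_v = (V_actual / V_disp) * 100
Ratio = 0.761 / 1.369 = 0.5559
eta_v = 0.5559 * 100 = 55.59%


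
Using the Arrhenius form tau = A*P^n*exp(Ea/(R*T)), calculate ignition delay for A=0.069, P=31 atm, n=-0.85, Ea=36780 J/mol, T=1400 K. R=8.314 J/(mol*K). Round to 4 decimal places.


tau = A * P^n * exp(Ea/(R*T))
P^n = 31^(-0.85) = 0.05399363
Ea/(R*T) = 36780/(8.314*1400) = 3.159902
exp(Ea/(R*T)) = 23.568296
tau = 0.069 * 0.05399363 * 23.568296 = 0.0878 ms


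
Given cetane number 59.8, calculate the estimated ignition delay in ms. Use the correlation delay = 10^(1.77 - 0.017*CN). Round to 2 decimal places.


delay = 10^(1.77 - 0.017*CN)
Exponent = 1.77 - 0.017*59.8 = 0.7534
delay = 10^0.7534 = 5.67 ms


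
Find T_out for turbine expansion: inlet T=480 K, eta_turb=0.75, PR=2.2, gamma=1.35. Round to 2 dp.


T_out = T_in * (1 - eta * (1 - PR^(-(gamma-1)/gamma)))
Exponent = -(1.35-1)/1.35 = -0.25925926
PR^exp = 2.2^(-0.25925926) = 0.81512413
Factor = 1 - 0.75*(1 - 0.81512413) = 0.86134310
T_out = 480 * 0.86134310 = 413.44 K


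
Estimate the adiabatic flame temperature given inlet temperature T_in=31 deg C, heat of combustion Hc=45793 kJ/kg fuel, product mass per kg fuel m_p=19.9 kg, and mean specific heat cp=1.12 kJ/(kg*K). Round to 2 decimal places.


T_ad = T_in + Hc / (m_p * cp)
Denominator = 19.9 * 1.12 = 22.2880
Temperature rise = 45793 / 22.2880 = 2054.60 K
T_ad = 31 + 2054.60 = 2085.60 deg C


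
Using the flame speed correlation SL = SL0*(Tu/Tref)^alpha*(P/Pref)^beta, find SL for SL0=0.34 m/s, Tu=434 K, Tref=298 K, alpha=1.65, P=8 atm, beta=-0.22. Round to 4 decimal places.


SL = SL0 * (Tu/Tref)^alpha * (P/Pref)^beta
T ratio = 434/298 = 1.45637584
(T ratio)^alpha = 1.45637584^1.65 = 1.859522
(P/Pref)^beta = 8^(-0.22) = 0.632878
SL = 0.34 * 1.859522 * 0.632878 = 0.4001 m/s


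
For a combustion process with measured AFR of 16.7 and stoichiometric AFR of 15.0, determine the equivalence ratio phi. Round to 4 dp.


phi = AFR_stoich / AFR_actual
phi = 15.0 / 16.7 = 0.8982


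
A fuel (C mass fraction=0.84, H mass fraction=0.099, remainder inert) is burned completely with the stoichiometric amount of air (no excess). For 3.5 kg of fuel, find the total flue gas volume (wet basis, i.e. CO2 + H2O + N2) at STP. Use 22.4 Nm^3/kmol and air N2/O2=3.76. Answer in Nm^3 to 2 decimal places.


Per kg fuel: CO2 = (C/12 kmol)*22.4 = (0.84/12)*22.4 = 1.56800 Nm^3
Per kg fuel: H2O = (H/2 kmol)*22.4 = (0.099/2)*22.4 = 1.10880 Nm^3
O2 needed per kg fuel = C/12 + H/4 = 0.84/12 + 0.099/4 = 0.09475000 kmol
Per kg fuel: N2 = O2*3.76*22.4 = 0.09475000*3.76*22.4 = 7.98022 Nm^3
Total per kg = 1.56800 + 1.10880 + 7.98022 = 10.65702 Nm^3
Total = 10.65702 * 3.5 = 37.30 Nm^3


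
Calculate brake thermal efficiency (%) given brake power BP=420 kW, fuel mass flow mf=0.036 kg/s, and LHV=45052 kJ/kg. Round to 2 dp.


eta_BTE = (BP / (mf * LHV)) * 100
Denominator = 0.036 * 45052 = 1621.8720 kW
eta_BTE = (420 / 1621.8720) * 100 = 25.90%


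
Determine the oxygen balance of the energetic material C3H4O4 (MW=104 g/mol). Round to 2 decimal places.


OB = -1600 * (2C + H/2 - O) / MW
Inner = 2*3 + 4/2 - 4 = 4.00
OB = -1600 * 4.00 / 104 = -61.54%


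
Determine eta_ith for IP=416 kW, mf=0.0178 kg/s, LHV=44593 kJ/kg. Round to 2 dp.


eta_ith = (IP / (mf * LHV)) * 100
Denominator = 0.0178 * 44593 = 793.7554 kW
eta_ith = (416 / 793.7554) * 100 = 52.41%


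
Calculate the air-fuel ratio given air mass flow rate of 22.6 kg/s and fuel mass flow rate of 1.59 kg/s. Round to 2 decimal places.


AFR = m_air / m_fuel
AFR = 22.6 / 1.59 = 14.21


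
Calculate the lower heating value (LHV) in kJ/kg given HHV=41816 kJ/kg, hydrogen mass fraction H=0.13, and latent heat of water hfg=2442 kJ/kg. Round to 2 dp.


LHV = HHV - hfg * 9 * H
Water correction = 2442 * 9 * 0.13 = 2857.140 kJ/kg
LHV = 41816 - 2857.140 = 38958.86 kJ/kg


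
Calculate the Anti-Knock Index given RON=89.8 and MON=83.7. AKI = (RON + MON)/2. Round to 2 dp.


AKI = (RON + MON) / 2
AKI = (89.8 + 83.7) / 2
AKI = 173.5 / 2 = 86.75


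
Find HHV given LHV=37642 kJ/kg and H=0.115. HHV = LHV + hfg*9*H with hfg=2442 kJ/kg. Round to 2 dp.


HHV = LHV + hfg * 9 * H
Water addition = 2442 * 9 * 0.115 = 2527.470 kJ/kg
HHV = 37642 + 2527.470 = 40169.47 kJ/kg


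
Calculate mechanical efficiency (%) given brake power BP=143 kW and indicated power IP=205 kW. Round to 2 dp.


eta_mech = (BP / IP) * 100
Ratio = 143 / 205 = 0.6976
eta_mech = 0.6976 * 100 = 69.76%


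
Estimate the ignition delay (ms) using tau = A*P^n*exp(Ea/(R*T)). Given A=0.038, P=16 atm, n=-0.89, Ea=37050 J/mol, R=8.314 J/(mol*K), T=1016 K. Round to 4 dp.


tau = A * P^n * exp(Ea/(R*T))
P^n = 16^(-0.89) = 0.08478777
Ea/(R*T) = 37050/(8.314*1016) = 4.386160
exp(Ea/(R*T)) = 80.331365
tau = 0.038 * 0.08478777 * 80.331365 = 0.2588 ms


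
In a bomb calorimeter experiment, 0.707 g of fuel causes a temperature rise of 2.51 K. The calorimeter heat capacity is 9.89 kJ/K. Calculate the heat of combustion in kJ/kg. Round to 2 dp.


Hc = C_cal * delta_T / m_fuel
Q_released = 9.89 * 2.51 = 24.8239 kJ
m_fuel = 0.707 g = 0.707/1000 kg = 0.000707 kg
Hc = 24.8239 / 0.000707 = 35111.60 kJ/kg


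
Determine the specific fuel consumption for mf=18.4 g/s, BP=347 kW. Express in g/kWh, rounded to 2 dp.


SFC = (mf / BP) * 3600
Rate = 18.4 / 347 = 0.053026 g/(s*kW)
SFC = 0.053026 * 3600 = 190.89 g/kWh


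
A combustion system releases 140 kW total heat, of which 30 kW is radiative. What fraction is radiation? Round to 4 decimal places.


f_rad = Q_rad / Q_total
f_rad = 30 / 140 = 0.2143


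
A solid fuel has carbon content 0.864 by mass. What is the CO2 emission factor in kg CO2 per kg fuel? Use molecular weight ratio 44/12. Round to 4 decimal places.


EF = C_frac * (M_CO2 / M_C)
EF = 0.864 * (44/12)
EF = 0.864 * 3.666667 = 3.1680 kg_CO2/kg_fuel


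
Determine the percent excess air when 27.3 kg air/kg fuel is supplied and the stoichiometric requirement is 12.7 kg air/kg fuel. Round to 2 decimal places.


Excess air = actual - stoichiometric = 27.3 - 12.7 = 14.60 kg/kg fuel
Excess air % = (excess / stoich) * 100 = (14.60 / 12.7) * 100 = 114.96%


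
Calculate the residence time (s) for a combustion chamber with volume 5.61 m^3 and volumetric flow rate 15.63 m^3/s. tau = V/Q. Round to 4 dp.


tau = V / Q_flow
tau = 5.61 / 15.63 = 0.3589 s


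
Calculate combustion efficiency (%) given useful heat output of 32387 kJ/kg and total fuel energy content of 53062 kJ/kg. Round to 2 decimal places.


Efficiency = (Q_useful / Q_fuel) * 100
Efficiency = (32387 / 53062) * 100
Efficiency = 0.6104 * 100 = 61.04%


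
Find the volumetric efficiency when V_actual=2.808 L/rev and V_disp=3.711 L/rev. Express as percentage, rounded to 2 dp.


eta_v = (V_actual / V_disp) * 100
Ratio = 2.808 / 3.711 = 0.7567
eta_v = 0.7567 * 100 = 75.67%


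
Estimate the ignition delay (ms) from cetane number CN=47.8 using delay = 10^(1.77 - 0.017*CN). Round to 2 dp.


delay = 10^(1.77 - 0.017*CN)
Exponent = 1.77 - 0.017*47.8 = 0.9574
delay = 10^0.9574 = 9.07 ms


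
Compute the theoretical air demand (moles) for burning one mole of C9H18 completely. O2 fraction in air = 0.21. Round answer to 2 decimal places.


Balanced combustion: C9H18 + 13.5 O2 -> 9 CO2 + 9 H2O
O2 needed = C + H/4 = 9 + 18/4 = 13.50 moles
Air moles = O2 / 0.21 = 13.50 / 0.21 = 64.29 moles air


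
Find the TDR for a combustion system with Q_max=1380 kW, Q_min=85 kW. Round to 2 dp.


TDR = Q_max / Q_min
TDR = 1380 / 85 = 16.24


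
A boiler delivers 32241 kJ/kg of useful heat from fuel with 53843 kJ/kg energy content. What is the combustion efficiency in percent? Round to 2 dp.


Efficiency = (Q_useful / Q_fuel) * 100
Efficiency = (32241 / 53843) * 100
Efficiency = 0.5988 * 100 = 59.88%


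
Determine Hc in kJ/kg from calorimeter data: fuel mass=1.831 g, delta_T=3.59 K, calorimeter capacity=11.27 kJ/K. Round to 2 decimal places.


Hc = C_cal * delta_T / m_fuel
Q_released = 11.27 * 3.59 = 40.4593 kJ
m_fuel = 1.831 g = 1.831/1000 kg = 0.001831 kg
Hc = 40.4593 / 0.001831 = 22096.83 kJ/kg


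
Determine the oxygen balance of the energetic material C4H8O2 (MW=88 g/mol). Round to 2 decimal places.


OB = -1600 * (2C + H/2 - O) / MW
Inner = 2*4 + 8/2 - 2 = 10.00
OB = -1600 * 10.00 / 88 = -181.82%


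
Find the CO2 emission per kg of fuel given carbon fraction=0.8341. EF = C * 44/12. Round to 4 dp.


EF = C_frac * (M_CO2 / M_C)
EF = 0.8341 * (44/12)
EF = 0.8341 * 3.666667 = 3.0584 kg_CO2/kg_fuel


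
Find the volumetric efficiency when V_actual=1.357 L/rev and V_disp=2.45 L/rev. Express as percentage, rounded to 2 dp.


eta_v = (V_actual / V_disp) * 100
Ratio = 1.357 / 2.45 = 0.5539
eta_v = 0.5539 * 100 = 55.39%


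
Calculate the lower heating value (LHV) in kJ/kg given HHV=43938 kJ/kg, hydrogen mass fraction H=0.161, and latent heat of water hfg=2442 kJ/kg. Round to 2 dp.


LHV = HHV - hfg * 9 * H
Water correction = 2442 * 9 * 0.161 = 3538.458 kJ/kg
LHV = 43938 - 3538.458 = 40399.54 kJ/kg


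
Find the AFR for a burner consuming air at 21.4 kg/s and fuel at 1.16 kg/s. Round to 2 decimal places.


AFR = m_air / m_fuel
AFR = 21.4 / 1.16 = 18.45


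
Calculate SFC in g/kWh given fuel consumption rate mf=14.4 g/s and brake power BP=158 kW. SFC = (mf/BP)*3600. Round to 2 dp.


SFC = (mf / BP) * 3600
Rate = 14.4 / 158 = 0.091139 g/(s*kW)
SFC = 0.091139 * 3600 = 328.10 g/kWh


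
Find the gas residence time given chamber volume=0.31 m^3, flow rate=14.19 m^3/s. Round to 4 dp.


tau = V / Q_flow
tau = 0.31 / 14.19 = 0.0218 s


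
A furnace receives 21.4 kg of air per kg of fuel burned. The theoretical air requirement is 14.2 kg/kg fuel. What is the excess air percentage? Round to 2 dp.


Excess air = actual - stoichiometric = 21.4 - 14.2 = 7.20 kg/kg fuel
Excess air % = (excess / stoich) * 100 = (7.20 / 14.2) * 100 = 50.70%


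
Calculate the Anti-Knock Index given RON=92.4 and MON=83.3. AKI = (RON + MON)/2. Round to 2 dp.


AKI = (RON + MON) / 2
AKI = (92.4 + 83.3) / 2
AKI = 175.7 / 2 = 87.85


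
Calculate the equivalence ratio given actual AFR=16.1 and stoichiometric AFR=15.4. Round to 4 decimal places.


phi = AFR_stoich / AFR_actual
phi = 15.4 / 16.1 = 0.9565


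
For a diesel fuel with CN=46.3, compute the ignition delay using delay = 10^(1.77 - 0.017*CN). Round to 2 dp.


delay = 10^(1.77 - 0.017*CN)
Exponent = 1.77 - 0.017*46.3 = 0.9829
delay = 10^0.9829 = 9.61 ms


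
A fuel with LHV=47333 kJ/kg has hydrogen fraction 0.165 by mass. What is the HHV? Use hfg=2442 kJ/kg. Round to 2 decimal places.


HHV = LHV + hfg * 9 * H
Water addition = 2442 * 9 * 0.165 = 3626.370 kJ/kg
HHV = 47333 + 3626.370 = 50959.37 kJ/kg


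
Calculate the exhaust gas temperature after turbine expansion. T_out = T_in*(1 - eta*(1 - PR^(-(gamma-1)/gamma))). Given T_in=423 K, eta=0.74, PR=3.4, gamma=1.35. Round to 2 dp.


T_out = T_in * (1 - eta * (1 - PR^(-(gamma-1)/gamma)))
Exponent = -(1.35-1)/1.35 = -0.25925926
PR^exp = 3.4^(-0.25925926) = 0.72813041
Factor = 1 - 0.74*(1 - 0.72813041) = 0.79881650
T_out = 423 * 0.79881650 = 337.90 K


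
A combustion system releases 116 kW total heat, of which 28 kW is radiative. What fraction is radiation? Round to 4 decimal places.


f_rad = Q_rad / Q_total
f_rad = 28 / 116 = 0.2414


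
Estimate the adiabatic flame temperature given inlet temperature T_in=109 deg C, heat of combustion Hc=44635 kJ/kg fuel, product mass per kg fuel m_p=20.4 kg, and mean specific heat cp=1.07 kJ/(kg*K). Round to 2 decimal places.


T_ad = T_in + Hc / (m_p * cp)
Denominator = 20.4 * 1.07 = 21.8280
Temperature rise = 44635 / 21.8280 = 2044.85 K
T_ad = 109 + 2044.85 = 2153.85 deg C


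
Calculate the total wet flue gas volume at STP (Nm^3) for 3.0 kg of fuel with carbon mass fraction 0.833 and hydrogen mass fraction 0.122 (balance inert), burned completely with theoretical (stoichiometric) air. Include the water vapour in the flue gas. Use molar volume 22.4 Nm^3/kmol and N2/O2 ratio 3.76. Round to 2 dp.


Per kg fuel: CO2 = (C/12 kmol)*22.4 = (0.833/12)*22.4 = 1.55493 Nm^3
Per kg fuel: H2O = (H/2 kmol)*22.4 = (0.122/2)*22.4 = 1.36640 Nm^3
O2 needed per kg fuel = C/12 + H/4 = 0.833/12 + 0.122/4 = 0.09991667 kmol
Per kg fuel: N2 = O2*3.76*22.4 = 0.09991667*3.76*22.4 = 8.41538 Nm^3
Total per kg = 1.55493 + 1.36640 + 8.41538 = 11.33671 Nm^3
Total = 11.33671 * 3.0 = 34.01 Nm^3


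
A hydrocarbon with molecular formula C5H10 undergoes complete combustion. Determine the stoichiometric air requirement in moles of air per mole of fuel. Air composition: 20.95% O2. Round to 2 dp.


Balanced combustion: C5H10 + 7.5 O2 -> 5 CO2 + 5 H2O
O2 needed = C + H/4 = 5 + 10/4 = 7.50 moles
Air moles = O2 / 0.2095 = 7.50 / 0.2095 = 35.80 moles air


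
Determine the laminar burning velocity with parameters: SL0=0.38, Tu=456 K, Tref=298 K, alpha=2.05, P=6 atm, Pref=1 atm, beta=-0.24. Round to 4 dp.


SL = SL0 * (Tu/Tref)^alpha * (P/Pref)^beta
T ratio = 456/298 = 1.53020134
(T ratio)^alpha = 1.53020134^2.05 = 2.391854
(P/Pref)^beta = 6^(-0.24) = 0.650495
SL = 0.38 * 2.391854 * 0.650495 = 0.5912 m/s


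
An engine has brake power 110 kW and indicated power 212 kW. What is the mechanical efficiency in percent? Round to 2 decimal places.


eta_mech = (BP / IP) * 100
Ratio = 110 / 212 = 0.5189
eta_mech = 0.5189 * 100 = 51.89%


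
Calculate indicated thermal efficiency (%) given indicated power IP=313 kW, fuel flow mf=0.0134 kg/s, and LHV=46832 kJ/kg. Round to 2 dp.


eta_ith = (IP / (mf * LHV)) * 100
Denominator = 0.0134 * 46832 = 627.5488 kW
eta_ith = (313 / 627.5488) * 100 = 49.88%


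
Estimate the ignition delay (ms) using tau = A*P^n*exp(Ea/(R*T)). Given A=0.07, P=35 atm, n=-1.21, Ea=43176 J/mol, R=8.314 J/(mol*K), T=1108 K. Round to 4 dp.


tau = A * P^n * exp(Ea/(R*T))
P^n = 35^(-1.21) = 0.01354184
Ea/(R*T) = 43176/(8.314*1108) = 4.686975
exp(Ea/(R*T)) = 108.524382
tau = 0.07 * 0.01354184 * 108.524382 = 0.1029 ms


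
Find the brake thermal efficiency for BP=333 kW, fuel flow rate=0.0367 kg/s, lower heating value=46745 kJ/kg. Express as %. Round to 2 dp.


eta_BTE = (BP / (mf * LHV)) * 100
Denominator = 0.0367 * 46745 = 1715.5415 kW
eta_BTE = (333 / 1715.5415) * 100 = 19.41%


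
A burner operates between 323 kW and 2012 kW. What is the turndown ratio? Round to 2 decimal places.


TDR = Q_max / Q_min
TDR = 2012 / 323 = 6.23


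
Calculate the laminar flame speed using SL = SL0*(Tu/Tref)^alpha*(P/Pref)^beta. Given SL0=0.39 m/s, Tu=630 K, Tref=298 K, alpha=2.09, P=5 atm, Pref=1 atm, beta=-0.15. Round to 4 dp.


SL = SL0 * (Tu/Tref)^alpha * (P/Pref)^beta
T ratio = 630/298 = 2.11409396
(T ratio)^alpha = 2.11409396^2.09 = 4.780901
(P/Pref)^beta = 5^(-0.15) = 0.785515
SL = 0.39 * 4.780901 * 0.785515 = 1.4646 m/s


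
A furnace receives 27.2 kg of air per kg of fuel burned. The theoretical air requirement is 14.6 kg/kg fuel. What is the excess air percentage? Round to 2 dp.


Excess air = actual - stoichiometric = 27.2 - 14.6 = 12.60 kg/kg fuel
Excess air % = (excess / stoich) * 100 = (12.60 / 14.6) * 100 = 86.30%


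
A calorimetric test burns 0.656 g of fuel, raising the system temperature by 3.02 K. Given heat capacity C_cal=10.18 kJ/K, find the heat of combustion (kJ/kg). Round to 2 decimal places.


Hc = C_cal * delta_T / m_fuel
Q_released = 10.18 * 3.02 = 30.7436 kJ
m_fuel = 0.656 g = 0.656/1000 kg = 0.000656 kg
Hc = 30.7436 / 0.000656 = 46865.24 kJ/kg


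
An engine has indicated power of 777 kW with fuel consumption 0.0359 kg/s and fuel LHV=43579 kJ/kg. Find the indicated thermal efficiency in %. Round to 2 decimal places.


eta_ith = (IP / (mf * LHV)) * 100
Denominator = 0.0359 * 43579 = 1564.4861 kW
eta_ith = (777 / 1564.4861) * 100 = 49.66%


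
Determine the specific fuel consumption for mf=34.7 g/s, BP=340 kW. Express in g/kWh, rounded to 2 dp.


SFC = (mf / BP) * 3600
Rate = 34.7 / 340 = 0.102059 g/(s*kW)
SFC = 0.102059 * 3600 = 367.41 g/kWh


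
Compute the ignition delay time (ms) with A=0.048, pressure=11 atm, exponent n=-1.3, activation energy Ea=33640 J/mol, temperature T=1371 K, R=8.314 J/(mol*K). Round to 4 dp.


tau = A * P^n * exp(Ea/(R*T))
P^n = 11^(-1.3) = 0.04427815
Ea/(R*T) = 33640/(8.314*1371) = 2.951267
exp(Ea/(R*T)) = 19.130178
tau = 0.048 * 0.04427815 * 19.130178 = 0.0407 ms


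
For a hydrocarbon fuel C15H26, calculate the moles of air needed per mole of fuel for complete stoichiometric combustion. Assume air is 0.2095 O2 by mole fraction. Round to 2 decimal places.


Balanced combustion: C15H26 + 21.5 O2 -> 15 CO2 + 13 H2O
O2 needed = C + H/4 = 15 + 26/4 = 21.50 moles
Air moles = O2 / 0.2095 = 21.50 / 0.2095 = 102.63 moles air


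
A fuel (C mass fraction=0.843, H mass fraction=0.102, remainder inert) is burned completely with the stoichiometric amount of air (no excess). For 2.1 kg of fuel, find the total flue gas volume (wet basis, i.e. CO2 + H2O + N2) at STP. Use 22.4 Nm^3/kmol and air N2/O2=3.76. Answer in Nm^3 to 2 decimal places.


Per kg fuel: CO2 = (C/12 kmol)*22.4 = (0.843/12)*22.4 = 1.57360 Nm^3
Per kg fuel: H2O = (H/2 kmol)*22.4 = (0.102/2)*22.4 = 1.14240 Nm^3
O2 needed per kg fuel = C/12 + H/4 = 0.843/12 + 0.102/4 = 0.09575000 kmol
Per kg fuel: N2 = O2*3.76*22.4 = 0.09575000*3.76*22.4 = 8.06445 Nm^3
Total per kg = 1.57360 + 1.14240 + 8.06445 = 10.78045 Nm^3
Total = 10.78045 * 2.1 = 22.64 Nm^3


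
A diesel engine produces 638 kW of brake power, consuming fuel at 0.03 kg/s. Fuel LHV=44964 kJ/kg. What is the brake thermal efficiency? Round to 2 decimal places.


eta_BTE = (BP / (mf * LHV)) * 100
Denominator = 0.03 * 44964 = 1348.9200 kW
eta_BTE = (638 / 1348.9200) * 100 = 47.30%


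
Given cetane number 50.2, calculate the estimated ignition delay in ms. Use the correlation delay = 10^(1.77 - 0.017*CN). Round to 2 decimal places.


delay = 10^(1.77 - 0.017*CN)
Exponent = 1.77 - 0.017*50.2 = 0.9166
delay = 10^0.9166 = 8.25 ms


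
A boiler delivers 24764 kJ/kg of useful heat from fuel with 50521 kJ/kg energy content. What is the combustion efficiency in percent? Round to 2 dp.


Efficiency = (Q_useful / Q_fuel) * 100
Efficiency = (24764 / 50521) * 100
Efficiency = 0.4902 * 100 = 49.02%


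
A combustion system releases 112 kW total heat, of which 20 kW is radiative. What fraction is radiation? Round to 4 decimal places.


f_rad = Q_rad / Q_total
f_rad = 20 / 112 = 0.1786


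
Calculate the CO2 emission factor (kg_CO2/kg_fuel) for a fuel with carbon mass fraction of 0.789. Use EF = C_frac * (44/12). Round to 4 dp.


EF = C_frac * (M_CO2 / M_C)
EF = 0.789 * (44/12)
EF = 0.789 * 3.666667 = 2.8930 kg_CO2/kg_fuel


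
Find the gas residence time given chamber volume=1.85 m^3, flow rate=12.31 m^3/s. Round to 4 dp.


tau = V / Q_flow
tau = 1.85 / 12.31 = 0.1503 s


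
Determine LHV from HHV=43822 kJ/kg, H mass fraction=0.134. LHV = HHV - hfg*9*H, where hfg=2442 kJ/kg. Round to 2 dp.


LHV = HHV - hfg * 9 * H
Water correction = 2442 * 9 * 0.134 = 2945.052 kJ/kg
LHV = 43822 - 2945.052 = 40876.95 kJ/kg


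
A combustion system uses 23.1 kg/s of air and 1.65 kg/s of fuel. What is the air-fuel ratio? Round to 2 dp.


AFR = m_air / m_fuel
AFR = 23.1 / 1.65 = 14.00


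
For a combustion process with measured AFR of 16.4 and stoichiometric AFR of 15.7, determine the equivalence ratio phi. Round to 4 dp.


phi = AFR_stoich / AFR_actual
phi = 15.7 / 16.4 = 0.9573


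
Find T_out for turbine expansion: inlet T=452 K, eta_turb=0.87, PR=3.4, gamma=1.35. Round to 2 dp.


T_out = T_in * (1 - eta * (1 - PR^(-(gamma-1)/gamma)))
Exponent = -(1.35-1)/1.35 = -0.25925926
PR^exp = 3.4^(-0.25925926) = 0.72813041
Factor = 1 - 0.87*(1 - 0.72813041) = 0.76347346
T_out = 452 * 0.76347346 = 345.09 K


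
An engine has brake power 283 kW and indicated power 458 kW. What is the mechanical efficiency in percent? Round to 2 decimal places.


eta_mech = (BP / IP) * 100
Ratio = 283 / 458 = 0.6179
eta_mech = 0.6179 * 100 = 61.79%


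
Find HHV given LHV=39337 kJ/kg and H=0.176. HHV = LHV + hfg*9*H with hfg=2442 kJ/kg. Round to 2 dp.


HHV = LHV + hfg * 9 * H
Water addition = 2442 * 9 * 0.176 = 3868.128 kJ/kg
HHV = 39337 + 3868.128 = 43205.13 kJ/kg


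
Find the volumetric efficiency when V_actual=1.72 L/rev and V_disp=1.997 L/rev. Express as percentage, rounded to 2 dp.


eta_v = (V_actual / V_disp) * 100
Ratio = 1.72 / 1.997 = 0.8613
eta_v = 0.8613 * 100 = 86.13%


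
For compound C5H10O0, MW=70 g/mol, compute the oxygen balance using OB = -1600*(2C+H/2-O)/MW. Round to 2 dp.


OB = -1600 * (2C + H/2 - O) / MW
Inner = 2*5 + 10/2 - 0 = 15.00
OB = -1600 * 15.00 / 70 = -342.86%


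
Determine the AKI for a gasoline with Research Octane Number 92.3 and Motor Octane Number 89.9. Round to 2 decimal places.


AKI = (RON + MON) / 2
AKI = (92.3 + 89.9) / 2
AKI = 182.2 / 2 = 91.10


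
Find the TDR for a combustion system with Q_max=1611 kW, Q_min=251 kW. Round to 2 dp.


TDR = Q_max / Q_min
TDR = 1611 / 251 = 6.42


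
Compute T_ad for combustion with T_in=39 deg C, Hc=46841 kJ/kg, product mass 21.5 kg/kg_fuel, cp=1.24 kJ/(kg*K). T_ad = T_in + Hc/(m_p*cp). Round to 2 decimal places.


T_ad = T_in + Hc / (m_p * cp)
Denominator = 21.5 * 1.24 = 26.6600
Temperature rise = 46841 / 26.6600 = 1756.98 K
T_ad = 39 + 1756.98 = 1795.98 deg C


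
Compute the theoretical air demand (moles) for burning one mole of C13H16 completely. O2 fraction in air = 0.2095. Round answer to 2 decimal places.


Balanced combustion: C13H16 + 17 O2 -> 13 CO2 + 8 H2O
O2 needed = C + H/4 = 13 + 16/4 = 17.00 moles
Air moles = O2 / 0.2095 = 17.00 / 0.2095 = 81.15 moles air


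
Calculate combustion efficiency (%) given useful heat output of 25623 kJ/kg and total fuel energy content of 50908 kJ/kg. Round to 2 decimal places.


Efficiency = (Q_useful / Q_fuel) * 100
Efficiency = (25623 / 50908) * 100
Efficiency = 0.5033 * 100 = 50.33%


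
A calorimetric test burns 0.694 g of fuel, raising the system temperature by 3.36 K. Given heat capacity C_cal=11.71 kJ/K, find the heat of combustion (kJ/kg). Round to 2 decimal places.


Hc = C_cal * delta_T / m_fuel
Q_released = 11.71 * 3.36 = 39.3456 kJ
m_fuel = 0.694 g = 0.694/1000 kg = 0.000694 kg
Hc = 39.3456 / 0.000694 = 56693.95 kJ/kg


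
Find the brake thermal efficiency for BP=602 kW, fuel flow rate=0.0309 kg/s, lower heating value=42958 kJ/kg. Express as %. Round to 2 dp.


eta_BTE = (BP / (mf * LHV)) * 100
Denominator = 0.0309 * 42958 = 1327.4022 kW
eta_BTE = (602 / 1327.4022) * 100 = 45.35%


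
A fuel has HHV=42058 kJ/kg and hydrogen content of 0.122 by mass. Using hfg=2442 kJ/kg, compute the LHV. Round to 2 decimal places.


LHV = HHV - hfg * 9 * H
Water correction = 2442 * 9 * 0.122 = 2681.316 kJ/kg
LHV = 42058 - 2681.316 = 39376.68 kJ/kg


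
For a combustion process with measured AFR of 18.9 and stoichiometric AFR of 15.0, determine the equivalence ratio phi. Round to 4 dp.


phi = AFR_stoich / AFR_actual
phi = 15.0 / 18.9 = 0.7937


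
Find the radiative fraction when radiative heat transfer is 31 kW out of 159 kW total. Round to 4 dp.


f_rad = Q_rad / Q_total
f_rad = 31 / 159 = 0.1950


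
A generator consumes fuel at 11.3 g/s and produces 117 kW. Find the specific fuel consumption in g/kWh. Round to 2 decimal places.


SFC = (mf / BP) * 3600
Rate = 11.3 / 117 = 0.096581 g/(s*kW)
SFC = 0.096581 * 3600 = 347.69 g/kWh


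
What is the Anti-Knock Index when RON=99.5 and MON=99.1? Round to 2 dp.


AKI = (RON + MON) / 2
AKI = (99.5 + 99.1) / 2
AKI = 198.6 / 2 = 99.30


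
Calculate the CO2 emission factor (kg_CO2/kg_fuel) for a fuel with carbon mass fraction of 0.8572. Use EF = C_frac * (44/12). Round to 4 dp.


EF = C_frac * (M_CO2 / M_C)
EF = 0.8572 * (44/12)
EF = 0.8572 * 3.666667 = 3.1431 kg_CO2/kg_fuel


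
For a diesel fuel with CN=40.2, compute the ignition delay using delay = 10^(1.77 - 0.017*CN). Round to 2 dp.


delay = 10^(1.77 - 0.017*CN)
Exponent = 1.77 - 0.017*40.2 = 1.0866
delay = 10^1.0866 = 12.21 ms


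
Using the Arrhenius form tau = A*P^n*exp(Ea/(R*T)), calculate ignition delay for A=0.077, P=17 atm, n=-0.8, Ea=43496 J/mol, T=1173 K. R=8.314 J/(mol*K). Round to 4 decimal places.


tau = A * P^n * exp(Ea/(R*T))
P^n = 17^(-0.8) = 0.10366708
Ea/(R*T) = 43496/(8.314*1173) = 4.460066
exp(Ea/(R*T)) = 86.493219
tau = 0.077 * 0.10366708 * 86.493219 = 0.6904 ms


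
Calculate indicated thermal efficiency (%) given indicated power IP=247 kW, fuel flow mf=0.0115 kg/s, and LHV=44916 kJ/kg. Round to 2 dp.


eta_ith = (IP / (mf * LHV)) * 100
Denominator = 0.0115 * 44916 = 516.5340 kW
eta_ith = (247 / 516.5340) * 100 = 47.82%


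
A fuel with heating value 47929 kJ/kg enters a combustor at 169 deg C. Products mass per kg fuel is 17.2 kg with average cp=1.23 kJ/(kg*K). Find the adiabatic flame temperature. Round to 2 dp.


T_ad = T_in + Hc / (m_p * cp)
Denominator = 17.2 * 1.23 = 21.1560
Temperature rise = 47929 / 21.1560 = 2265.50 K
T_ad = 169 + 2265.50 = 2434.50 deg C


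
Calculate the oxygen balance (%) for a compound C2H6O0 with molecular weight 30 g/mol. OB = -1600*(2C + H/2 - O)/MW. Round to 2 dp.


OB = -1600 * (2C + H/2 - O) / MW
Inner = 2*2 + 6/2 - 0 = 7.00
OB = -1600 * 7.00 / 30 = -373.33%


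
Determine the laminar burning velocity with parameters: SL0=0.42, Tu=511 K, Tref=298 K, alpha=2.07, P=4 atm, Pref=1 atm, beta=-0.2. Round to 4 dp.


SL = SL0 * (Tu/Tref)^alpha * (P/Pref)^beta
T ratio = 511/298 = 1.71476510
(T ratio)^alpha = 1.71476510^2.07 = 3.053540
(P/Pref)^beta = 4^(-0.2) = 0.757858
SL = 0.42 * 3.053540 * 0.757858 = 0.9719 m/s


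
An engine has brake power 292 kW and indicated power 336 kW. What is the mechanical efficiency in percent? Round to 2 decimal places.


eta_mech = (BP / IP) * 100
Ratio = 292 / 336 = 0.8690
eta_mech = 0.8690 * 100 = 86.90%


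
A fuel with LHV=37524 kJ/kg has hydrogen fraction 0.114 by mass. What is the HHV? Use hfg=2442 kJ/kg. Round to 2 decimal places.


HHV = LHV + hfg * 9 * H
Water addition = 2442 * 9 * 0.114 = 2505.492 kJ/kg
HHV = 37524 + 2505.492 = 40029.49 kJ/kg


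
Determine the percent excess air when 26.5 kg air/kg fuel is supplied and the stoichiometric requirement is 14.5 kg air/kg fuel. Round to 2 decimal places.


Excess air = actual - stoichiometric = 26.5 - 14.5 = 12.00 kg/kg fuel
Excess air % = (excess / stoich) * 100 = (12.00 / 14.5) * 100 = 82.76%


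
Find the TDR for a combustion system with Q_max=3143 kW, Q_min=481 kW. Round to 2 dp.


TDR = Q_max / Q_min
TDR = 3143 / 481 = 6.53


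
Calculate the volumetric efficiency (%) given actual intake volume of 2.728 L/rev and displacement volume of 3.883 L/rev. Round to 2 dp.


eta_v = (V_actual / V_disp) * 100
Ratio = 2.728 / 3.883 = 0.7025
eta_v = 0.7025 * 100 = 70.25%


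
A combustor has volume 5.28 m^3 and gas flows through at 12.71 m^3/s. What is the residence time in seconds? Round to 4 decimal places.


tau = V / Q_flow
tau = 5.28 / 12.71 = 0.4154 s


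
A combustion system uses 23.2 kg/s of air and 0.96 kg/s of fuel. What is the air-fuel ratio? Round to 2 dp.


AFR = m_air / m_fuel
AFR = 23.2 / 0.96 = 24.17


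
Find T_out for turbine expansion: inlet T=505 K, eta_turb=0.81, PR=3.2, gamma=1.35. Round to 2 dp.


T_out = T_in * (1 - eta * (1 - PR^(-(gamma-1)/gamma)))
Exponent = -(1.35-1)/1.35 = -0.25925926
PR^exp = 3.2^(-0.25925926) = 0.73966521
Factor = 1 - 0.81*(1 - 0.73966521) = 0.78912882
T_out = 505 * 0.78912882 = 398.51 K


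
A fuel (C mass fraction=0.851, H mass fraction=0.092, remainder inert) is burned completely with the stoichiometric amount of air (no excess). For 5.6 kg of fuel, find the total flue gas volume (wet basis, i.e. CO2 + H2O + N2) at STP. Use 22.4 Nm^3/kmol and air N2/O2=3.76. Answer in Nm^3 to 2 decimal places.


Per kg fuel: CO2 = (C/12 kmol)*22.4 = (0.851/12)*22.4 = 1.58853 Nm^3
Per kg fuel: H2O = (H/2 kmol)*22.4 = (0.092/2)*22.4 = 1.03040 Nm^3
O2 needed per kg fuel = C/12 + H/4 = 0.851/12 + 0.092/4 = 0.09391667 kmol
Per kg fuel: N2 = O2*3.76*22.4 = 0.09391667*3.76*22.4 = 7.91004 Nm^3
Total per kg = 1.58853 + 1.03040 + 7.91004 = 10.52897 Nm^3
Total = 10.52897 * 5.6 = 58.96 Nm^3


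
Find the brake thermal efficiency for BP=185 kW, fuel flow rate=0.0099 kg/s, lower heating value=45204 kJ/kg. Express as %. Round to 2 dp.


eta_BTE = (BP / (mf * LHV)) * 100
Denominator = 0.0099 * 45204 = 447.5196 kW
eta_BTE = (185 / 447.5196) * 100 = 41.34%


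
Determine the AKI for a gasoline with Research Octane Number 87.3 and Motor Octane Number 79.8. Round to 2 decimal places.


AKI = (RON + MON) / 2
AKI = (87.3 + 79.8) / 2
AKI = 167.1 / 2 = 83.55


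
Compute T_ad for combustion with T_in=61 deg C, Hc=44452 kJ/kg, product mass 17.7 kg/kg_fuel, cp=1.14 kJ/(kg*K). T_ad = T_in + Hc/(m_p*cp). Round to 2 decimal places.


T_ad = T_in + Hc / (m_p * cp)
Denominator = 17.7 * 1.14 = 20.1780
Temperature rise = 44452 / 20.1780 = 2202.99 K
T_ad = 61 + 2202.99 = 2263.99 deg C


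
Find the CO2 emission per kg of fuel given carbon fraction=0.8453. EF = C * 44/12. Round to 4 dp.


EF = C_frac * (M_CO2 / M_C)
EF = 0.8453 * (44/12)
EF = 0.8453 * 3.666667 = 3.0994 kg_CO2/kg_fuel


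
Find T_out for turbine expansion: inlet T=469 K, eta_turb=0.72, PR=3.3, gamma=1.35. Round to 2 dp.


T_out = T_in * (1 - eta * (1 - PR^(-(gamma-1)/gamma)))
Exponent = -(1.35-1)/1.35 = -0.25925926
PR^exp = 3.3^(-0.25925926) = 0.73378775
Factor = 1 - 0.72*(1 - 0.73378775) = 0.80832718
T_out = 469 * 0.80832718 = 379.11 K


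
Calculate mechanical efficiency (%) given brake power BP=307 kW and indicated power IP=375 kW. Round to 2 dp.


eta_mech = (BP / IP) * 100
Ratio = 307 / 375 = 0.8187
eta_mech = 0.8187 * 100 = 81.87%


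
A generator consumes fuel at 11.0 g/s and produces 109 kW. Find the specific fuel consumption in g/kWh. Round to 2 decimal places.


SFC = (mf / BP) * 3600
Rate = 11.0 / 109 = 0.100917 g/(s*kW)
SFC = 0.100917 * 3600 = 363.30 g/kWh


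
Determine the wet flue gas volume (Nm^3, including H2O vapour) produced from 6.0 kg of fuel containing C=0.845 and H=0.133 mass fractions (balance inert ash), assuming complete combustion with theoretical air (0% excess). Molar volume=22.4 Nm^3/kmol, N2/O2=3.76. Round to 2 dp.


Per kg fuel: CO2 = (C/12 kmol)*22.4 = (0.845/12)*22.4 = 1.57733 Nm^3
Per kg fuel: H2O = (H/2 kmol)*22.4 = (0.133/2)*22.4 = 1.48960 Nm^3
O2 needed per kg fuel = C/12 + H/4 = 0.845/12 + 0.133/4 = 0.10366667 kmol
Per kg fuel: N2 = O2*3.76*22.4 = 0.10366667*3.76*22.4 = 8.73122 Nm^3
Total per kg = 1.57733 + 1.48960 + 8.73122 = 11.79815 Nm^3
Total = 11.79815 * 6.0 = 70.79 Nm^3
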